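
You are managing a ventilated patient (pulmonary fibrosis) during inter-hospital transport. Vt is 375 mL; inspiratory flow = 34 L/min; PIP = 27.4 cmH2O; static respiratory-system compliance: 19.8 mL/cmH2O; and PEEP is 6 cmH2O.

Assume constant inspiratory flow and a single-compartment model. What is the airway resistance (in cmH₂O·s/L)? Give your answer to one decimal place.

Flow: 34 L/min ÷ 60 = 0.5667 L/s.
Equation of motion (constant flow): PIP = Vt/C + R·V̇ + PEEP.
R·V̇ = PIP − Vt/C − PEEP = 27.4 − 375/19.8 − 6 = 27.4 − 18.939 − 6 = 2.461 cmH2O.
R = 2.461 / 0.5667 = 4.343 cmH2O·s/L.

4.3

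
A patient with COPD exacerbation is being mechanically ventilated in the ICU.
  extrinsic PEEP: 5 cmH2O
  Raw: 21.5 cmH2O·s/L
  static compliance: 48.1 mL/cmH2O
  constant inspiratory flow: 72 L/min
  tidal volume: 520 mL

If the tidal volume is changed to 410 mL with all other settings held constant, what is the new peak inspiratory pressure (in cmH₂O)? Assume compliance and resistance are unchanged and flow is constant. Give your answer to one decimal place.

Flow: 72 L/min ÷ 60 = 1.2 L/s.
PIP = Vt/C + R·V̇ + PEEP (constant-flow equation of motion).
Only the elastic term changes: ΔPIP = ΔVt / C = (410 − 520) / 48.1 = -2.287 cmH2O.
Original PIP = 520/48.1 + 21.5×1.2 + 5 = 41.611 cmH2O; new PIP = 41.611 + (-2.287) = 39.324 cmH2O.

39.3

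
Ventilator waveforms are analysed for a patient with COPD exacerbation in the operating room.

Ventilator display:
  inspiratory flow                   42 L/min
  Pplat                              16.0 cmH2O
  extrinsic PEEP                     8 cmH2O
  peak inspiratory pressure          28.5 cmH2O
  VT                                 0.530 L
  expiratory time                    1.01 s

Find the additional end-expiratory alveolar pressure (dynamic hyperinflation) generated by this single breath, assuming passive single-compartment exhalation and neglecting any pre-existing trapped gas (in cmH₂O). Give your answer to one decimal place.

Flow: 42 L/min ÷ 60 = 0.7 L/s.
R = (PIP − Pplat)/V̇ = (28.5 − 16.0) / 0.7 = 12.5/0.7 = 17.857 cmH2O·s/L.
C = Vt/(Pplat − PEEP) = 530.0 / (16.0 − 8) = 530.0/8.0 = 66.25 mL/cmH2O.
τ = R × C = 17.857 × 0.06625 L/cmH2O = 1.183 s.
Fraction remaining = e^(−Te/τ) = e^(−1.01/1.183) = 0.4258; trapped volume = 530.0 × 0.4258 = 225.67 mL.
Additional alveolar pressure from trapping ≈ V_trapped / C = 225.67 / 66.25 = 3.406 cmH2O.

3.4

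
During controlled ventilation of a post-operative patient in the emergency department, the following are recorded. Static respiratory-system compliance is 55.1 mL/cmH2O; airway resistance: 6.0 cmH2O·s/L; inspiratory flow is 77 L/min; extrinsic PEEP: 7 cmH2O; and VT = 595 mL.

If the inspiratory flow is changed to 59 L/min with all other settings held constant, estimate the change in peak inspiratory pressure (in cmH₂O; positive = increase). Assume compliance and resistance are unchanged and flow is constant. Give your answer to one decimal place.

Flow: 77 L/min ÷ 60 = 1.2833 L/s.
New flow: 59 L/min ÷ 60 = 0.9833 L/s.
PIP = Vt/C + R·V̇ + PEEP (constant-flow equation of motion).
Only the resistive term changes: ΔPIP = R × ΔV̇ = 6.0 × (0.9833 − 1.2833) = 6.0 × -0.3 = -1.8 cmH2O.

-1.8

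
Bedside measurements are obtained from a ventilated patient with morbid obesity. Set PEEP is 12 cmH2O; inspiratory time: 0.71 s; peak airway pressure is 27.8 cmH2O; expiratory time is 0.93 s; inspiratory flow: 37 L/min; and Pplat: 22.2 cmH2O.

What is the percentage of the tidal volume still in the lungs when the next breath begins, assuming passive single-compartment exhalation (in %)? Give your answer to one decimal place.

9.2

Flow: 37 L/min ÷ 60 = 0.6167 L/s.
Vt = flow × Ti = 0.6167 L/s × 0.71 s × 1000 mL/L = 437.86 mL.
R = (PIP − Pplat)/V̇ = (27.8 − 22.2) / 0.6167 = 5.6/0.6167 = 9.081 cmH2O·s/L.
C = Vt/(Pplat − PEEP) = 437.86 / (22.2 − 12) = 437.86/10.2 = 42.927 mL/cmH2O.
τ = R × C = 9.081 × 0.04293 L/cmH2O = 0.3898 s.
Fraction remaining at end-expiration = e^(−Te/τ) = e^(−0.93/0.3898) = 0.09201 → 9.201%.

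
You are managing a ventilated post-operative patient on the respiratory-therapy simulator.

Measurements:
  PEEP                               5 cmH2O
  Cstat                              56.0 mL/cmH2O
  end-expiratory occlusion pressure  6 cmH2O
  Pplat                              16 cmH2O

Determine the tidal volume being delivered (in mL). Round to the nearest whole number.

End-expiratory occlusion gives total PEEP = 6 cmH2O (intrinsic PEEP = 6 − 5 = 1). Use total PEEP for the elastic gradient.
Vt = Cstat × (Pplat − PEEPtotal) = 56.0 × (16 − 6) = 56.0 × 10.0 = 560.0 mL.

560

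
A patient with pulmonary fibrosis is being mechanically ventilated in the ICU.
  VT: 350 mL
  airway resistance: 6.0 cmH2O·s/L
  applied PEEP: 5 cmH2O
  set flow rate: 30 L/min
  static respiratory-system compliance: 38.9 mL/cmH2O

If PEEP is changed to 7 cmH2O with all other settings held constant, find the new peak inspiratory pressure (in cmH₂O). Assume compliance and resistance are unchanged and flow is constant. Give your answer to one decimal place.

19.0

Flow: 30 L/min ÷ 60 = 0.5 L/s.
PIP = Vt/C + R·V̇ + PEEP (constant-flow equation of motion).
Only the baseline term changes: ΔPIP = ΔPEEP = 7 − 5 = 2.0 cmH2O.
Original PIP = 350/38.9 + 6.0×0.5 + 5 = 16.997 cmH2O; new PIP = 16.997 + (2.0) = 18.997 cmH2O.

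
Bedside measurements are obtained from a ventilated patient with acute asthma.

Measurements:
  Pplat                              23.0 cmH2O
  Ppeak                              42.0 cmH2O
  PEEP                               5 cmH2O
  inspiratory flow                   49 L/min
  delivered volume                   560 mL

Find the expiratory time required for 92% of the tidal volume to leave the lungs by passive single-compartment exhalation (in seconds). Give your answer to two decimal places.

Flow: 49 L/min ÷ 60 = 0.8167 L/s.
R = (PIP − Pplat)/V̇ = (42.0 − 23.0) / 0.8167 = 19.0/0.8167 = 23.264 cmH2O·s/L.
C = Vt/(Pplat − PEEP) = 560.0 / (23.0 − 5) = 560.0/18.0 = 31.111 mL/cmH2O.
τ = R × C = 23.264 × 0.03111 L/cmH2O = 0.7237 s.
t = −τ·ln(1 − 0.92) = −0.7237·ln(0.08) = 1.828 s.

1.83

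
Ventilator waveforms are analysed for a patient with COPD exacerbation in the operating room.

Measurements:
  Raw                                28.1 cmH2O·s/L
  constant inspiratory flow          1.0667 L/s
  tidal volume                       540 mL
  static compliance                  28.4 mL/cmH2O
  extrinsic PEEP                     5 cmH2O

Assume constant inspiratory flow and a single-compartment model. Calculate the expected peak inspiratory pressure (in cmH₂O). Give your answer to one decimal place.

54.0

Equation of motion (constant flow): PIP = Vt/C + R·V̇ + PEEP.
PIP = 540/28.4 + 28.1×1.0667 + 5 = 19.014 + 29.974 + 5 = 53.988 cmH2O.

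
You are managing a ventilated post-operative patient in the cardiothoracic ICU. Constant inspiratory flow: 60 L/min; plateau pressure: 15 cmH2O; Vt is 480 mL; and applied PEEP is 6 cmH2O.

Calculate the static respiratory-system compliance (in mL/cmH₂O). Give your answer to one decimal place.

53.3

Cstat = Vt / (Pplat − PEEP) = 480 / (15 − 6) = 480 / 9.0 = 53.333 mL/cmH2O.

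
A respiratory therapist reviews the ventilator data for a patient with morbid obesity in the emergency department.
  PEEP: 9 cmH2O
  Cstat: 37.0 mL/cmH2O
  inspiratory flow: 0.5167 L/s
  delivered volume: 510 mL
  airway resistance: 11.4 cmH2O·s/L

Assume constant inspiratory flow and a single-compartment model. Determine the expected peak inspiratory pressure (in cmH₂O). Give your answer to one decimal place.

28.7

Equation of motion (constant flow): PIP = Vt/C + R·V̇ + PEEP.
PIP = 510/37.0 + 11.4×0.5167 + 9 = 13.784 + 5.89 + 9 = 28.674 cmH2O.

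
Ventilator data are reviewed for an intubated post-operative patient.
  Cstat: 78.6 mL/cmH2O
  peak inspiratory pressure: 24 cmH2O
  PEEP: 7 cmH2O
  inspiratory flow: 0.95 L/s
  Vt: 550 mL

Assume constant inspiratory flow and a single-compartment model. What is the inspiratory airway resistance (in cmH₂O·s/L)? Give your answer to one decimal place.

10.5

Equation of motion (constant flow): PIP = Vt/C + R·V̇ + PEEP.
R·V̇ = PIP − Vt/C − PEEP = 24 − 550/78.6 − 7 = 24 − 6.997 − 7 = 10.003 cmH2O.
R = 10.003 / 0.95 = 10.529 cmH2O·s/L.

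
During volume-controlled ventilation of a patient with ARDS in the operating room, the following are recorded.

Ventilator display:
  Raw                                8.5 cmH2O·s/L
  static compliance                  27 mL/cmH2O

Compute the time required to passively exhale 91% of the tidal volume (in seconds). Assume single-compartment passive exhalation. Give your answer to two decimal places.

τ = R × C = 8.5 × 27 mL/cmH2O = 8.5 × 0.027 L/cmH2O = 0.2295 s.
Exhaled fraction f = 1 − e^(−t/τ) → t = −τ·ln(1 − f) = −0.2295·ln(0.09) = 0.5526 s.

0.55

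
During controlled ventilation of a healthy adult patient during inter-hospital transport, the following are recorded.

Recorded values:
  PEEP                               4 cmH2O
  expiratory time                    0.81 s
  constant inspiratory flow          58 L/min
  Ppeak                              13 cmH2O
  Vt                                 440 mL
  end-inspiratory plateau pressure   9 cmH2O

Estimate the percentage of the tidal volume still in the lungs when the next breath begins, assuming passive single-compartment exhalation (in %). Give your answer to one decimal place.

10.8

Flow: 58 L/min ÷ 60 = 0.9667 L/s.
R = (PIP − Pplat)/V̇ = (13 − 9) / 0.9667 = 4.0/0.9667 = 4.138 cmH2O·s/L.
C = Vt/(Pplat − PEEP) = 440.0 / (9 − 4) = 440.0/5.0 = 88.0 mL/cmH2O.
τ = R × C = 4.138 × 0.088 L/cmH2O = 0.3641 s.
Fraction remaining at end-expiration = e^(−Te/τ) = e^(−0.81/0.3641) = 0.1081 → 10.81%.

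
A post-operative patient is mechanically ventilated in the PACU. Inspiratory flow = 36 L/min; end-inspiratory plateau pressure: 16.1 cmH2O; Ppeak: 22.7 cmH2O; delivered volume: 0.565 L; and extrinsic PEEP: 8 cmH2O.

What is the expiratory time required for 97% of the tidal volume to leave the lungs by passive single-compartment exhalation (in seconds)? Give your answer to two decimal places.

2.69

Flow: 36 L/min ÷ 60 = 0.6 L/s.
R = (PIP − Pplat)/V̇ = (22.7 − 16.1) / 0.6 = 6.6/0.6 = 11.0 cmH2O·s/L.
C = Vt/(Pplat − PEEP) = 565.0 / (16.1 − 8) = 565.0/8.1 = 69.753 mL/cmH2O.
τ = R × C = 11.0 × 0.06975 L/cmH2O = 0.7673 s.
t = −τ·ln(1 − 0.97) = −0.7673·ln(0.03) = 2.691 s.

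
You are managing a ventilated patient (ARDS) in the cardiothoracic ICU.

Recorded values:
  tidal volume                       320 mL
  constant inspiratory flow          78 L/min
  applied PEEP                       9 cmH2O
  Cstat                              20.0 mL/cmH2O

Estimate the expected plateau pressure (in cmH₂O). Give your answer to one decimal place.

Pplat = PEEP + Vt / Cstat = 9 + 320 / 20.0 = 9 + 16.0 = 25.0 cmH2O.

25.0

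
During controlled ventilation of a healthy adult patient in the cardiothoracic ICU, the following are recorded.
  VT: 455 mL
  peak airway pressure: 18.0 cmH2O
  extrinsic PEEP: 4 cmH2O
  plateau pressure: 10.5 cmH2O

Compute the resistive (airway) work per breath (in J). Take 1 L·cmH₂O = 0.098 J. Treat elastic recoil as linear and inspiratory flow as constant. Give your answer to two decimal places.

0.33

With constant inspiratory flow the resistive pressure is constant at PIP − Pplat = 18.0 − 10.5 = 7.5 cmH2O, so resistive work = 7.5 × 0.455 = 3.413 L·cmH2O.
× 0.098 J/(L·cmH2O) → 0.3345 J.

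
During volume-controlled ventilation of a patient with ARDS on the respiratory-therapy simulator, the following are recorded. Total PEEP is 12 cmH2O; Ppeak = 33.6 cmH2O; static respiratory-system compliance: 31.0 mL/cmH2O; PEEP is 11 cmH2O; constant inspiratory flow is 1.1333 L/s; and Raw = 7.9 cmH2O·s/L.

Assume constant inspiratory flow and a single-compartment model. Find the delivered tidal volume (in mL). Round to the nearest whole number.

392

Total PEEP = 12 cmH2O (set 11 + intrinsic 1); this is the baseline alveolar pressure.
Equation of motion (constant flow): PIP = Vt/C + R·V̇ + PEEP.
Vt/C = PIP − R·V̇ − PEEP = 33.6 − 8.953 − 12 = 12.647 cmH2O.
Vt = C × 12.647 = 31.0 × 12.647 = 392.06 mL.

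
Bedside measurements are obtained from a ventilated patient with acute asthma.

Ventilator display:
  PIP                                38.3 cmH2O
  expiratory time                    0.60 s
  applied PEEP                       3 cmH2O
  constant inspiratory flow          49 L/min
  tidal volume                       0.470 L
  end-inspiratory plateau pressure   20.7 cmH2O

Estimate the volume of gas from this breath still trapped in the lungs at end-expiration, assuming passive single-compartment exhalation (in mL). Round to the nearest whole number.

Flow: 49 L/min ÷ 60 = 0.8167 L/s.
R = (PIP − Pplat)/V̇ = (38.3 − 20.7) / 0.8167 = 17.6/0.8167 = 21.55 cmH2O·s/L.
C = Vt/(Pplat − PEEP) = 470.0 / (20.7 − 3) = 470.0/17.7 = 26.554 mL/cmH2O.
τ = R × C = 21.55 × 0.02655 L/cmH2O = 0.5722 s.
Fraction remaining = e^(−Te/τ) = e^(−0.60/0.5722) = 0.3504.
Trapped volume = 470.0 × 0.3504 = 164.69 mL.

165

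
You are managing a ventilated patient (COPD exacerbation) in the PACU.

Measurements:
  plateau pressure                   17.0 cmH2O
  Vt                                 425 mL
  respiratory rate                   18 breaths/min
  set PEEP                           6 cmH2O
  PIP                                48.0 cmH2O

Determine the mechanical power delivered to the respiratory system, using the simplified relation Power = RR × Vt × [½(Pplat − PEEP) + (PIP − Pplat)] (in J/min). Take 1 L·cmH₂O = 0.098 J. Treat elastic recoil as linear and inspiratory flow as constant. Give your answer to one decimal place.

27.4

Per-breath work = Vt × [½(Pplat−PEEP) + (PIP−Pplat)] = 0.425 × [0.5×11.0 + 31.0] = 0.425 × 36.5 = 15.513 L·cmH2O.
Power = 18 × 15.513 = 279.23 L·cmH2O/min.
× 0.098 J/(L·cmH2O) → 27.365 J/min.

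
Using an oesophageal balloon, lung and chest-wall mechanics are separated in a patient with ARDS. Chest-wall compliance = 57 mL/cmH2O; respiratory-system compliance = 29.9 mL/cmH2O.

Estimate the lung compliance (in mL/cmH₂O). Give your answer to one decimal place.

62.9

1/CL = 1/Crs − 1/Ccw.
1/CL = 1/29.9 − 1/57 = 0.0159.
CL = 62.893 mL/cmH2O.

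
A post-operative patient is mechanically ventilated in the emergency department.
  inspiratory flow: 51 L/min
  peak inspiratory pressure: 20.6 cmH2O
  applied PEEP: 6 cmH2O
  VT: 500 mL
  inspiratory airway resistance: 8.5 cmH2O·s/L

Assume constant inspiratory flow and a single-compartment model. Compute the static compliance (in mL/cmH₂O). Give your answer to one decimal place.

67.8

Flow: 51 L/min ÷ 60 = 0.85 L/s.
Equation of motion (constant flow): PIP = Vt/C + R·V̇ + PEEP.
Vt/C = PIP − R·V̇ − PEEP = 20.6 − 8.5×0.85 − 6 = 20.6 − 7.225 − 6 = 7.375 cmH2O.
C = Vt / 7.375 = 500 / 7.375 = 67.797 mL/cmH2O.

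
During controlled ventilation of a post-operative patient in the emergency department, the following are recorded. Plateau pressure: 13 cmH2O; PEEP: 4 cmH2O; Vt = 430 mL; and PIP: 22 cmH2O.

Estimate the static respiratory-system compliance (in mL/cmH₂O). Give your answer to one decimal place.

Cstat = Vt / (Pplat − PEEP) = 430 / (13 − 4) = 430 / 9.0 = 47.778 mL/cmH2O.

47.8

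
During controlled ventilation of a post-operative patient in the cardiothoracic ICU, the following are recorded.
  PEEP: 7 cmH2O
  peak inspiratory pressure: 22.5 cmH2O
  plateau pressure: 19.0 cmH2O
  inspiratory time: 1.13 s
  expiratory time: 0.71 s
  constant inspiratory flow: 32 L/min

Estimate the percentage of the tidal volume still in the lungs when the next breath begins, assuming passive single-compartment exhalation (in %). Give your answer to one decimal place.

Flow: 32 L/min ÷ 60 = 0.5333 L/s.
Vt = flow × Ti = 0.5333 L/s × 1.13 s × 1000 mL/L = 602.63 mL.
R = (PIP − Pplat)/V̇ = (22.5 − 19.0) / 0.5333 = 3.5/0.5333 = 6.563 cmH2O·s/L.
C = Vt/(Pplat − PEEP) = 602.63 / (19.0 − 7) = 602.63/12.0 = 50.219 mL/cmH2O.
τ = R × C = 6.563 × 0.05022 L/cmH2O = 0.3296 s.
Fraction remaining at end-expiration = e^(−Te/τ) = e^(−0.71/0.3296) = 0.116 → 11.6%.

11.6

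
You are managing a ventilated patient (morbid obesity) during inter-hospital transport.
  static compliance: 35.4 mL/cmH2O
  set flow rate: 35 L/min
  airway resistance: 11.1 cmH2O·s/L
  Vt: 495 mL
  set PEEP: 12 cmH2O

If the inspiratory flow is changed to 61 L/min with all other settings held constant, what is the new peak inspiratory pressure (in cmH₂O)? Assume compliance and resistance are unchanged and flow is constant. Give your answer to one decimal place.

37.3

Flow: 35 L/min ÷ 60 = 0.5833 L/s.
New flow: 61 L/min ÷ 60 = 1.0167 L/s.
PIP = Vt/C + R·V̇ + PEEP (constant-flow equation of motion).
Only the resistive term changes: ΔPIP = R × ΔV̇ = 11.1 × (1.0167 − 0.5833) = 11.1 × 0.4334 = 4.811 cmH2O.
Original PIP = 495/35.4 + 11.1×0.5833 + 12 = 32.458 cmH2O; new PIP = 32.458 + (4.811) = 37.269 cmH2O.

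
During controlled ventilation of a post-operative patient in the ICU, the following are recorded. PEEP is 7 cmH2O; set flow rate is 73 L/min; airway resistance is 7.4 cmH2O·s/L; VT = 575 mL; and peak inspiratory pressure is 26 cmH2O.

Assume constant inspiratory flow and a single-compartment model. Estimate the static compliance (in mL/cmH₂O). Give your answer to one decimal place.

Flow: 73 L/min ÷ 60 = 1.2167 L/s.
Equation of motion (constant flow): PIP = Vt/C + R·V̇ + PEEP.
Vt/C = PIP − R·V̇ − PEEP = 26 − 7.4×1.2167 − 7 = 26 − 9.004 − 7 = 9.996 cmH2O.
C = Vt / 9.996 = 575 / 9.996 = 57.523 mL/cmH2O.

57.5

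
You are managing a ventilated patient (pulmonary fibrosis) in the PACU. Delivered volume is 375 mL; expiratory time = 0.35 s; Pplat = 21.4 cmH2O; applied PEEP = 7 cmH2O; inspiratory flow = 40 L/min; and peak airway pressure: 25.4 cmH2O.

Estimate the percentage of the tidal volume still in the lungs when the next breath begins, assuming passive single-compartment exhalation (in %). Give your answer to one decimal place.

Flow: 40 L/min ÷ 60 = 0.6667 L/s.
R = (PIP − Pplat)/V̇ = (25.4 − 21.4) / 0.6667 = 4.0/0.6667 = 6.0 cmH2O·s/L.
C = Vt/(Pplat − PEEP) = 375.0 / (21.4 − 7) = 375.0/14.4 = 26.042 mL/cmH2O.
τ = R × C = 6.0 × 0.02604 L/cmH2O = 0.1562 s.
Fraction remaining at end-expiration = e^(−Te/τ) = e^(−0.35/0.1562) = 0.1064 → 10.64%.

10.6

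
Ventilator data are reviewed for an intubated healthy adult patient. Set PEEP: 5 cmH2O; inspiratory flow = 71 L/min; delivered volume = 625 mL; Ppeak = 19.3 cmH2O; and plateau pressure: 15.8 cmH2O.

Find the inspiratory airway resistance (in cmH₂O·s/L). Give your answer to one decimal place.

Flow: 71 L/min ÷ 60 = 1.1833 L/s.
Raw = (PIP − Pplat) / flow = (19.3 − 15.8) / 1.1833 = 3.5 / 1.1833 = 2.958 cmH2O·s/L.

3.0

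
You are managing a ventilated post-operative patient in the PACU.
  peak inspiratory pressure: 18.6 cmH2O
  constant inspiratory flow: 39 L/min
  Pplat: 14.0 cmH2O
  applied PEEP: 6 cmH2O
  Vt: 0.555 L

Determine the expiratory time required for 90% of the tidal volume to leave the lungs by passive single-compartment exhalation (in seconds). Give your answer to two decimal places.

1.13

Flow: 39 L/min ÷ 60 = 0.65 L/s.
R = (PIP − Pplat)/V̇ = (18.6 − 14.0) / 0.65 = 4.6/0.65 = 7.077 cmH2O·s/L.
C = Vt/(Pplat − PEEP) = 555.0 / (14.0 − 6) = 555.0/8.0 = 69.375 mL/cmH2O.
τ = R × C = 7.077 × 0.06938 L/cmH2O = 0.491 s.
t = −τ·ln(1 − 0.90) = −0.491·ln(0.1) = 1.131 s.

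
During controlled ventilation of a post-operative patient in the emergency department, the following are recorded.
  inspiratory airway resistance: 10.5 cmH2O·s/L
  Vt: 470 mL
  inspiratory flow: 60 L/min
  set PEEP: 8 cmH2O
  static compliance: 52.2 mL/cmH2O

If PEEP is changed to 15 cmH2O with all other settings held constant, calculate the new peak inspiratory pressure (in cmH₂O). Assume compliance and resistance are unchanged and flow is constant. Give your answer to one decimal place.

34.5

Flow: 60 L/min ÷ 60 = 1 L/s.
PIP = Vt/C + R·V̇ + PEEP (constant-flow equation of motion).
Only the baseline term changes: ΔPIP = ΔPEEP = 15 − 8 = 7.0 cmH2O.
Original PIP = 470/52.2 + 10.5×1 + 8 = 27.504 cmH2O; new PIP = 27.504 + (7.0) = 34.504 cmH2O.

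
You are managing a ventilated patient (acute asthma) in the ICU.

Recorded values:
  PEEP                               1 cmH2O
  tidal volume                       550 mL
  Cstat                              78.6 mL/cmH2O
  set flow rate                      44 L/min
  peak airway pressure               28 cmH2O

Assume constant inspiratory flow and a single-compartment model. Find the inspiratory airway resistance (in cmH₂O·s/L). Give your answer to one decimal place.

27.3

Flow: 44 L/min ÷ 60 = 0.7333 L/s.
Equation of motion (constant flow): PIP = Vt/C + R·V̇ + PEEP.
R·V̇ = PIP − Vt/C − PEEP = 28 − 550/78.6 − 1 = 28 − 6.997 − 1 = 20.003 cmH2O.
R = 20.003 / 0.7333 = 27.278 cmH2O·s/L.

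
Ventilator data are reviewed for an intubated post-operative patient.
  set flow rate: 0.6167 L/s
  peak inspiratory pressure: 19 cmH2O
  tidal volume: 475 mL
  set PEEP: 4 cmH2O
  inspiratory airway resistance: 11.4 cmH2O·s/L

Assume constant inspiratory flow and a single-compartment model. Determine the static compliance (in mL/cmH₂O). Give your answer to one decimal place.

59.6

Equation of motion (constant flow): PIP = Vt/C + R·V̇ + PEEP.
Vt/C = PIP − R·V̇ − PEEP = 19 − 11.4×0.6167 − 4 = 19 − 7.03 − 4 = 7.97 cmH2O.
C = Vt / 7.97 = 475 / 7.97 = 59.598 mL/cmH2O.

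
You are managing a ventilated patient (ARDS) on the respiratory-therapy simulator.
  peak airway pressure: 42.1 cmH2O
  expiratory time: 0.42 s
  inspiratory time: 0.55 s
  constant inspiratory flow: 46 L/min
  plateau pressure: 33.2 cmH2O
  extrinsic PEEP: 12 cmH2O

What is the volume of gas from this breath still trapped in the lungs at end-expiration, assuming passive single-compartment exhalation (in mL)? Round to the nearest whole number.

68

Flow: 46 L/min ÷ 60 = 0.7667 L/s.
Vt = flow × Ti = 0.7667 L/s × 0.55 s × 1000 mL/L = 421.69 mL.
R = (PIP − Pplat)/V̇ = (42.1 − 33.2) / 0.7667 = 8.9/0.7667 = 11.608 cmH2O·s/L.
C = Vt/(Pplat − PEEP) = 421.69 / (33.2 − 12) = 421.69/21.2 = 19.891 mL/cmH2O.
τ = R × C = 11.608 × 0.01989 L/cmH2O = 0.2309 s.
Fraction remaining = e^(−Te/τ) = e^(−0.42/0.2309) = 0.1622.
Trapped volume = 421.69 × 0.1622 = 68.398 mL.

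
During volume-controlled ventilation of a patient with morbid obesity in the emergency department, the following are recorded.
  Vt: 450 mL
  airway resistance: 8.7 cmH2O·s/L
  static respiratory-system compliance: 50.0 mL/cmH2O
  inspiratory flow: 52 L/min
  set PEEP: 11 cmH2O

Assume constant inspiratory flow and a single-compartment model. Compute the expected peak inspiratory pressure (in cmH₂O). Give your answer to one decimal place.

27.5

Flow: 52 L/min ÷ 60 = 0.8667 L/s.
Equation of motion (constant flow): PIP = Vt/C + R·V̇ + PEEP.
PIP = 450/50.0 + 8.7×0.8667 + 11 = 9.0 + 7.54 + 11 = 27.54 cmH2O.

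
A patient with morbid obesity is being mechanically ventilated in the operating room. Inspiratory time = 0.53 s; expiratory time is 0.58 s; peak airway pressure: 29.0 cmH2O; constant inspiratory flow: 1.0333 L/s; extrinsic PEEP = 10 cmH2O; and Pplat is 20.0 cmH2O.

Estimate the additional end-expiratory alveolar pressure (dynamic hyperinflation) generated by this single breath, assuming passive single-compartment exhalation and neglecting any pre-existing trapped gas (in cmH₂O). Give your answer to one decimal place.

3.0

Vt = flow × Ti = 1.0333 L/s × 0.53 s × 1000 mL/L = 547.65 mL.
R = (PIP − Pplat)/V̇ = (29.0 − 20.0) / 1.0333 = 9.0/1.0333 = 8.71 cmH2O·s/L.
C = Vt/(Pplat − PEEP) = 547.65 / (20.0 − 10) = 547.65/10.0 = 54.765 mL/cmH2O.
τ = R × C = 8.71 × 0.05477 L/cmH2O = 0.477 s.
Fraction remaining = e^(−Te/τ) = e^(−0.58/0.477) = 0.2964; trapped volume = 547.65 × 0.2964 = 162.32 mL.
Additional alveolar pressure from trapping ≈ V_trapped / C = 162.32 / 54.765 = 2.964 cmH2O.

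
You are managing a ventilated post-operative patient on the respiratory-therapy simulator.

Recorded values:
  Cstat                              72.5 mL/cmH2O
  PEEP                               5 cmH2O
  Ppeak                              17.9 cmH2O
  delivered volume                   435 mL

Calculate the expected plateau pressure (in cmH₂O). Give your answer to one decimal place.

Pplat = PEEP + Vt / Cstat = 5 + 435 / 72.5 = 5 + 6.0 = 11.0 cmH2O.

11.0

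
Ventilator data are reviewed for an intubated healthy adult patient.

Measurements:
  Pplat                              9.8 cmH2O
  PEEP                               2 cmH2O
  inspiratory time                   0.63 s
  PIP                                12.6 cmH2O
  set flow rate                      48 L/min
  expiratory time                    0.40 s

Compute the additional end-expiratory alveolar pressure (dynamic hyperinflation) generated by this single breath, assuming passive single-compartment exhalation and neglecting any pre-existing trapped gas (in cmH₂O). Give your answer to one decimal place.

Flow: 48 L/min ÷ 60 = 0.8 L/s.
Vt = flow × Ti = 0.8 L/s × 0.63 s × 1000 mL/L = 504.0 mL.
R = (PIP − Pplat)/V̇ = (12.6 − 9.8) / 0.8 = 2.8/0.8 = 3.5 cmH2O·s/L.
C = Vt/(Pplat − PEEP) = 504.0 / (9.8 − 2) = 504.0/7.8 = 64.615 mL/cmH2O.
τ = R × C = 3.5 × 0.06462 L/cmH2O = 0.2262 s.
Fraction remaining = e^(−Te/τ) = e^(−0.40/0.2262) = 0.1706; trapped volume = 504.0 × 0.1706 = 85.982 mL.
Additional alveolar pressure from trapping ≈ V_trapped / C = 85.982 / 64.615 = 1.331 cmH2O.

1.3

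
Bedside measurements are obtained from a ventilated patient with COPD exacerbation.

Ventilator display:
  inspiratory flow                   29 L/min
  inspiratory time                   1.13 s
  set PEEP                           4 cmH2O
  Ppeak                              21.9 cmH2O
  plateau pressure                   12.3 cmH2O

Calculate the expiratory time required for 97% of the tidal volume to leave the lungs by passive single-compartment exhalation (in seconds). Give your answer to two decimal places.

4.58

Flow: 29 L/min ÷ 60 = 0.4833 L/s.
Vt = flow × Ti = 0.4833 L/s × 1.13 s × 1000 mL/L = 546.13 mL.
R = (PIP − Pplat)/V̇ = (21.9 − 12.3) / 0.4833 = 9.6/0.4833 = 19.863 cmH2O·s/L.
C = Vt/(Pplat − PEEP) = 546.13 / (12.3 − 4) = 546.13/8.3 = 65.799 mL/cmH2O.
τ = R × C = 19.863 × 0.0658 L/cmH2O = 1.307 s.
t = −τ·ln(1 − 0.97) = −1.307·ln(0.03) = 4.583 s.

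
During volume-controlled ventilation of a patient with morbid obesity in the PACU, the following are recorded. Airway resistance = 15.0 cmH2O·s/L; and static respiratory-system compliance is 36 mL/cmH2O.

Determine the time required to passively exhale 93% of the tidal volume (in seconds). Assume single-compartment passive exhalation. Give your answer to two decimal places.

τ = R × C = 15.0 × 36 mL/cmH2O = 15.0 × 0.036 L/cmH2O = 0.54 s.
Exhaled fraction f = 1 − e^(−t/τ) → t = −τ·ln(1 − f) = −0.54·ln(0.07) = 1.436 s.

1.44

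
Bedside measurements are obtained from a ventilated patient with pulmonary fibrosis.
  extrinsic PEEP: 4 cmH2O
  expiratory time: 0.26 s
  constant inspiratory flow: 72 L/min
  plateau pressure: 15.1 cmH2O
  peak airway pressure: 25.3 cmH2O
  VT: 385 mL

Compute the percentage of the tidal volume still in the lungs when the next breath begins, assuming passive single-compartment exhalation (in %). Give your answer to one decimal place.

Flow: 72 L/min ÷ 60 = 1.2 L/s.
R = (PIP − Pplat)/V̇ = (25.3 − 15.1) / 1.2 = 10.2/1.2 = 8.5 cmH2O·s/L.
C = Vt/(Pplat − PEEP) = 385.0 / (15.1 − 4) = 385.0/11.1 = 34.685 mL/cmH2O.
τ = R × C = 8.5 × 0.03469 L/cmH2O = 0.2949 s.
Fraction remaining at end-expiration = e^(−Te/τ) = e^(−0.26/0.2949) = 0.4141 → 41.41%.

41.4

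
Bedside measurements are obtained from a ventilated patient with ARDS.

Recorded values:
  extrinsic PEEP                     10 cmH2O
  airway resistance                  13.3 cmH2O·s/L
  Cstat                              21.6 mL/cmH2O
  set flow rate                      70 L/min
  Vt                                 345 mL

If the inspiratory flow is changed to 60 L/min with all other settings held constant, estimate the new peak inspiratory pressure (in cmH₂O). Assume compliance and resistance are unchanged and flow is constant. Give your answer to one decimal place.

39.3

Flow: 70 L/min ÷ 60 = 1.1667 L/s.
New flow: 60 L/min ÷ 60 = 1 L/s.
PIP = Vt/C + R·V̇ + PEEP (constant-flow equation of motion).
Only the resistive term changes: ΔPIP = R × ΔV̇ = 13.3 × (1 − 1.1667) = 13.3 × -0.1667 = -2.217 cmH2O.
Original PIP = 345/21.6 + 13.3×1.1667 + 10 = 41.489 cmH2O; new PIP = 41.489 + (-2.217) = 39.272 cmH2O.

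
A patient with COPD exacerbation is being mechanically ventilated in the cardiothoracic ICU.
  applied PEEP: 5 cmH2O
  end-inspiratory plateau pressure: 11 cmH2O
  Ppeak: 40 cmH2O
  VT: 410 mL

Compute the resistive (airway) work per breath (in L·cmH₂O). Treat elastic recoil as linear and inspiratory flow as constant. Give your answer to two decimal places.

11.89

With constant inspiratory flow the resistive pressure is constant at PIP − Pplat = 40 − 11 = 29.0 cmH2O, so resistive work = 29.0 × 0.410 = 11.89 L·cmH2O.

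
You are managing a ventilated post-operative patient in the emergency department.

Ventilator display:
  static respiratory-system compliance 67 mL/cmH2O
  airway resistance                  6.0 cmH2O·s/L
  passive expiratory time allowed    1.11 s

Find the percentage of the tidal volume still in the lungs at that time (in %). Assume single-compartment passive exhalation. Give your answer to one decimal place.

τ = R × C = 6.0 × 67 mL/cmH2O = 6.0 × 0.067 L/cmH2O = 0.402 s.
Passive exhalation: V(t)/V₀ = e^(−t/τ) = e^(−1.11/0.402) = 0.06322.
Fraction remaining = 0.06322 → 6.322%.

6.3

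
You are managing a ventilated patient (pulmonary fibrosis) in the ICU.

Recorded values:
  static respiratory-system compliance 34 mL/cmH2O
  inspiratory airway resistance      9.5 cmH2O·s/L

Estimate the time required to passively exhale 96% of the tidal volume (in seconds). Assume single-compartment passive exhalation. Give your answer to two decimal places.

τ = R × C = 9.5 × 34 mL/cmH2O = 9.5 × 0.034 L/cmH2O = 0.323 s.
Exhaled fraction f = 1 − e^(−t/τ) → t = −τ·ln(1 − f) = −0.323·ln(0.04) = 1.04 s.

1.04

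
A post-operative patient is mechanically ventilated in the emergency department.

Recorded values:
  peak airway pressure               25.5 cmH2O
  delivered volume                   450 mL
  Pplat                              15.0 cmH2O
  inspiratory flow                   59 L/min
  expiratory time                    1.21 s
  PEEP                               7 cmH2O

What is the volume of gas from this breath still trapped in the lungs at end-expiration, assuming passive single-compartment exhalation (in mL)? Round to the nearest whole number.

Flow: 59 L/min ÷ 60 = 0.9833 L/s.
R = (PIP − Pplat)/V̇ = (25.5 − 15.0) / 0.9833 = 10.5/0.9833 = 10.678 cmH2O·s/L.
C = Vt/(Pplat − PEEP) = 450.0 / (15.0 − 7) = 450.0/8.0 = 56.25 mL/cmH2O.
τ = R × C = 10.678 × 0.05625 L/cmH2O = 0.6006 s.
Fraction remaining = e^(−Te/τ) = e^(−1.21/0.6006) = 0.1334.
Trapped volume = 450.0 × 0.1334 = 60.03 mL.

60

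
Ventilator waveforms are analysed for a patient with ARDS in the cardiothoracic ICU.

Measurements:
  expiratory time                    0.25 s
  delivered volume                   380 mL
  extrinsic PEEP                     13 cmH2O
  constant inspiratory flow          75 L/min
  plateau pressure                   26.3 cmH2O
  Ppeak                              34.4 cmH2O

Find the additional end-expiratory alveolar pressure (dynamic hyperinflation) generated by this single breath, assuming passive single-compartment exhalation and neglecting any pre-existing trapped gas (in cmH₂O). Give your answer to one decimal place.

Flow: 75 L/min ÷ 60 = 1.25 L/s.
R = (PIP − Pplat)/V̇ = (34.4 − 26.3) / 1.25 = 8.1/1.25 = 6.48 cmH2O·s/L.
C = Vt/(Pplat − PEEP) = 380.0 / (26.3 − 13) = 380.0/13.3 = 28.571 mL/cmH2O.
τ = R × C = 6.48 × 0.02857 L/cmH2O = 0.1851 s.
Fraction remaining = e^(−Te/τ) = e^(−0.25/0.1851) = 0.2591; trapped volume = 380.0 × 0.2591 = 98.458 mL.
Additional alveolar pressure from trapping ≈ V_trapped / C = 98.458 / 28.571 = 3.446 cmH2O.

3.4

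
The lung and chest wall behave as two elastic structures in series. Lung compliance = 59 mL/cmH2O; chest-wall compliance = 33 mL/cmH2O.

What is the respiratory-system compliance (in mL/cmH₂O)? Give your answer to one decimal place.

Lung and chest wall are elastances in series: 1/Crs = 1/CL + 1/Ccw.
1/Crs = 1/59 + 1/33 = 0.04725.
Crs = 21.164 mL/cmH2O.

21.2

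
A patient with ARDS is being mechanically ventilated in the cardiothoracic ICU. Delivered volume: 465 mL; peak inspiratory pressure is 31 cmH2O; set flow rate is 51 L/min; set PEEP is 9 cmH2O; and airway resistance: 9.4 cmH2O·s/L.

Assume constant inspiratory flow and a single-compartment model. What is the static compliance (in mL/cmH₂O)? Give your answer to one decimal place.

Flow: 51 L/min ÷ 60 = 0.85 L/s.
Equation of motion (constant flow): PIP = Vt/C + R·V̇ + PEEP.
Vt/C = PIP − R·V̇ − PEEP = 31 − 9.4×0.85 − 9 = 31 − 7.99 − 9 = 14.01 cmH2O.
C = Vt / 14.01 = 465 / 14.01 = 33.191 mL/cmH2O.

33.2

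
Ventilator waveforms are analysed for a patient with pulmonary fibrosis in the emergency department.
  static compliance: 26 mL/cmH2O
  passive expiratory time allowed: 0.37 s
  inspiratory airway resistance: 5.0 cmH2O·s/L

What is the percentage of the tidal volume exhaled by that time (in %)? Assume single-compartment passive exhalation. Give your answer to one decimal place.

τ = R × C = 5.0 × 26 mL/cmH2O = 5.0 × 0.026 L/cmH2O = 0.13 s.
Passive exhalation: V(t)/V₀ = e^(−t/τ) = e^(−0.37/0.13) = 0.05807.
Fraction exhaled = 1 − 0.05807 = 0.9419 → 94.19%.

94.2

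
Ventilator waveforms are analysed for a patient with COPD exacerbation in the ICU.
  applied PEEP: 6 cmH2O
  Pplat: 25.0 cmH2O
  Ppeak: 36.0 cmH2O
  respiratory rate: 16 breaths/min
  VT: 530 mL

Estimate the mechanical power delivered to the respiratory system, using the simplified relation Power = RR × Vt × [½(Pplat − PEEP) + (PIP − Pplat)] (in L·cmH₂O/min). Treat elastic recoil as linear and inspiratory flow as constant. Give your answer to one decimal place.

Per-breath work = Vt × [½(Pplat−PEEP) + (PIP−Pplat)] = 0.530 × [0.5×19.0 + 11.0] = 0.530 × 20.5 = 10.865 L·cmH2O.
Power = 16 × 10.865 = 173.84 L·cmH2O/min.

173.8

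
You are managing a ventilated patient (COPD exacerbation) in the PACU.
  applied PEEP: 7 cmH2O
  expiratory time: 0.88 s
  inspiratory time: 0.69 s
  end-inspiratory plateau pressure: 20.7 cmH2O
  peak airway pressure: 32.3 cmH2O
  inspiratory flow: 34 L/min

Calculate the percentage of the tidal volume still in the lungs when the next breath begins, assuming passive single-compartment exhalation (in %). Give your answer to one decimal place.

Flow: 34 L/min ÷ 60 = 0.5667 L/s.
Vt = flow × Ti = 0.5667 L/s × 0.69 s × 1000 mL/L = 391.02 mL.
R = (PIP − Pplat)/V̇ = (32.3 − 20.7) / 0.5667 = 11.6/0.5667 = 20.469 cmH2O·s/L.
C = Vt/(Pplat − PEEP) = 391.02 / (20.7 − 7) = 391.02/13.7 = 28.542 mL/cmH2O.
τ = R × C = 20.469 × 0.02854 L/cmH2O = 0.5842 s.
Fraction remaining at end-expiration = e^(−Te/τ) = e^(−0.88/0.5842) = 0.2217 → 22.17%.

22.2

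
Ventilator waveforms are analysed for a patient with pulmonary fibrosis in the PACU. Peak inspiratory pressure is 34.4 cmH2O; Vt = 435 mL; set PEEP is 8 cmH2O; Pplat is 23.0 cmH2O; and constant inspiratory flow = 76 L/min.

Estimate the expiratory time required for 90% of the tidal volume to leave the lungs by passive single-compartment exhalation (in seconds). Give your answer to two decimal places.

0.60

Flow: 76 L/min ÷ 60 = 1.2667 L/s.
R = (PIP − Pplat)/V̇ = (34.4 − 23.0) / 1.2667 = 11.4/1.2667 = 9.0 cmH2O·s/L.
C = Vt/(Pplat − PEEP) = 435.0 / (23.0 − 8) = 435.0/15.0 = 29.0 mL/cmH2O.
τ = R × C = 9.0 × 0.029 L/cmH2O = 0.261 s.
t = −τ·ln(1 − 0.90) = −0.261·ln(0.1) = 0.601 s.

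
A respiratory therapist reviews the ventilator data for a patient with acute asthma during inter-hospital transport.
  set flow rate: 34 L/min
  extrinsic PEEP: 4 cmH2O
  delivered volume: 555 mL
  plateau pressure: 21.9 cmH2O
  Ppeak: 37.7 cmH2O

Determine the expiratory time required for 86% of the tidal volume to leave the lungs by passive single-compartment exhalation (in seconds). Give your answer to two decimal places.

1.70

Flow: 34 L/min ÷ 60 = 0.5667 L/s.
R = (PIP − Pplat)/V̇ = (37.7 − 21.9) / 0.5667 = 15.8/0.5667 = 27.881 cmH2O·s/L.
C = Vt/(Pplat − PEEP) = 555.0 / (21.9 − 4) = 555.0/17.9 = 31.006 mL/cmH2O.
τ = R × C = 27.881 × 0.03101 L/cmH2O = 0.8646 s.
t = −τ·ln(1 − 0.86) = −0.8646·ln(0.14) = 1.7 s.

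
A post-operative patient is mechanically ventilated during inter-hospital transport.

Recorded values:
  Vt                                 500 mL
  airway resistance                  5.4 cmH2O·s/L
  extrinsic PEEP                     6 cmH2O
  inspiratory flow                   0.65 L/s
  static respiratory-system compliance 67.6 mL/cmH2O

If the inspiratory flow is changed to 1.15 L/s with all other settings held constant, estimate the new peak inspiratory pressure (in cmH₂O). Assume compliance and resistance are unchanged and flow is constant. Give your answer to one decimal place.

19.6

PIP = Vt/C + R·V̇ + PEEP (constant-flow equation of motion).
Only the resistive term changes: ΔPIP = R × ΔV̇ = 5.4 × (1.15 − 0.65) = 5.4 × 0.5 = 2.7 cmH2O.
Original PIP = 500/67.6 + 5.4×0.65 + 6 = 16.906 cmH2O; new PIP = 16.906 + (2.7) = 19.606 cmH2O.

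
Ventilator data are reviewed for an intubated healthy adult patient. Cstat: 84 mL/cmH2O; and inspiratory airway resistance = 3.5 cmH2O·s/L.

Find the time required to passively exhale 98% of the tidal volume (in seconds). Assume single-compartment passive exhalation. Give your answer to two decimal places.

τ = R × C = 3.5 × 84 mL/cmH2O = 3.5 × 0.084 L/cmH2O = 0.294 s.
Exhaled fraction f = 1 − e^(−t/τ) → t = −τ·ln(1 − f) = −0.294·ln(0.02) = 1.15 s.

1.15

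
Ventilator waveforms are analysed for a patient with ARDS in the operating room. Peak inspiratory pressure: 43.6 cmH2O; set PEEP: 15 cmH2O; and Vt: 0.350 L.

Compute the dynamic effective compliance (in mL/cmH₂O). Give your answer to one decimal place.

12.2

Dynamic compliance = Vt / (PIP − PEEP) = 350 / (43.6 − 15) = 350 / 28.6 = 12.238 mL/cmH2O.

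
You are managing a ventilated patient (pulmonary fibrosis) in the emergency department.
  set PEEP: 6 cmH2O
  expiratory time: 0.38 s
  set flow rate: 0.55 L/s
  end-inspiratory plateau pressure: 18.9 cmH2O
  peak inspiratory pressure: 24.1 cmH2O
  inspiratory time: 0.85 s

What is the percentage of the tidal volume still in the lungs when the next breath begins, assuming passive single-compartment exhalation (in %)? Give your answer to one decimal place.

Vt = flow × Ti = 0.55 L/s × 0.85 s × 1000 mL/L = 467.5 mL.
R = (PIP − Pplat)/V̇ = (24.1 − 18.9) / 0.55 = 5.2/0.55 = 9.455 cmH2O·s/L.
C = Vt/(Pplat − PEEP) = 467.5 / (18.9 − 6) = 467.5/12.9 = 36.24 mL/cmH2O.
τ = R × C = 9.455 × 0.03624 L/cmH2O = 0.3426 s.
Fraction remaining at end-expiration = e^(−Te/τ) = e^(−0.38/0.3426) = 0.3298 → 32.98%.

33.0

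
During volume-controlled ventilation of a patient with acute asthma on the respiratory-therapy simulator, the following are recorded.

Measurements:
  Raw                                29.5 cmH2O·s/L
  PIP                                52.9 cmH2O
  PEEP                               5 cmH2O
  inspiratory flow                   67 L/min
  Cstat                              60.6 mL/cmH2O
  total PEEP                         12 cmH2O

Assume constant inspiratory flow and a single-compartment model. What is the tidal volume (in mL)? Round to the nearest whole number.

Flow: 67 L/min ÷ 60 = 1.1167 L/s.
Total PEEP = 12 cmH2O (set 5 + intrinsic 7); this is the baseline alveolar pressure.
Equation of motion (constant flow): PIP = Vt/C + R·V̇ + PEEP.
Vt/C = PIP − R·V̇ − PEEP = 52.9 − 32.943 − 12 = 7.957 cmH2O.
Vt = C × 7.957 = 60.6 × 7.957 = 482.19 mL.

482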